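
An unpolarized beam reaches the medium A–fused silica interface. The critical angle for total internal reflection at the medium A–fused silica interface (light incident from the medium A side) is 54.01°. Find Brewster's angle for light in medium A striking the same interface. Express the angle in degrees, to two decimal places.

At the critical angle sin θ_c = n₂/n₁, giving n₂/n₁ = sin 54.01° = 0.8091.
Then tan θ_B = n₂/n₁ = 0.8091, so θ_B = arctan 0.8091 = 38.98°.

θ_B ≈ 38.98°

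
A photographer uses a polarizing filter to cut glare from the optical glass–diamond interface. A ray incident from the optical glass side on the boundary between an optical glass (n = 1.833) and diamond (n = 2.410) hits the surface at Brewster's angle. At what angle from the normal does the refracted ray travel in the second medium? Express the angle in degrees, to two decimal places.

θ_t ≈ 37.26°

First find Brewster's angle: tan θ_B = 2.410/1.833 = 1.3148, giving θ_B = 52.74°.
The refracted ray is perpendicular to the reflected ray, so θ_t = 90° − θ_B = 37.26°.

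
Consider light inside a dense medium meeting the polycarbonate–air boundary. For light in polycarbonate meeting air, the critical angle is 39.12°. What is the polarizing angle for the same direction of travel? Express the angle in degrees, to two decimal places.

sin θ_c = n₂/n₁, so n₂/n₁ = sin 39.12° = 0.6309.
Brewster: tan θ_B = n₂/n₁ = 0.6309.
θ_B = arctan(0.6309) = 32.25°.

θ_B ≈ 32.25°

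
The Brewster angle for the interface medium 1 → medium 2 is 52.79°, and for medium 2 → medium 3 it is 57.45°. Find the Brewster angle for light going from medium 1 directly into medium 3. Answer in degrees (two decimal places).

Each Brewster angle gives a ratio: n₂/n₁ = tan 52.79° = 1.3170, n₃/n₂ = tan 57.45° = 1.5667.
n₃/n₁ = 2.0633. Then tan θ_B(1→3) = n₃/n₁, so θ_B(1→3) = arctan(2.0633) = 64.14°.

θ_B ≈ 64.14°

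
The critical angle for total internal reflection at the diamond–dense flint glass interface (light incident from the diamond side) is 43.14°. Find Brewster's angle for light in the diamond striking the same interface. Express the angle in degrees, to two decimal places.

sin θ_c = n₂/n₁, so n₂/n₁ = sin 43.14° = 0.6838.
Brewster: tan θ_B = n₂/n₁ = 0.6838.
θ_B = arctan(0.6838) = 34.36°.

θ_B ≈ 34.36°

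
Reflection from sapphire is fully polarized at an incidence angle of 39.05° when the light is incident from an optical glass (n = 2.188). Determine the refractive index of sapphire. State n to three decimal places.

At Brewster's angle, tan θ_B = n₂/n₁ with n₁ on the incident side (an optical glass) and n₂ on the transmitted side (sapphire).
n₂ = n₁ tan θ_B = 2.188 × tan 39.05° = 1.775.

n ≈ 1.775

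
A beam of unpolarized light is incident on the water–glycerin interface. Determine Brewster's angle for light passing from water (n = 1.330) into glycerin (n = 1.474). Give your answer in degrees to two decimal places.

θ_B ≈ 47.94°

The reflected p-component vanishes when tan θ_B = n₂/n₁.
Here n₂/n₁ = 1.474/1.330 = 1.1083, and Brewster's law gives tan θ_B = n₂/n₁. Taking the arctangent, θ_B = 47.94°.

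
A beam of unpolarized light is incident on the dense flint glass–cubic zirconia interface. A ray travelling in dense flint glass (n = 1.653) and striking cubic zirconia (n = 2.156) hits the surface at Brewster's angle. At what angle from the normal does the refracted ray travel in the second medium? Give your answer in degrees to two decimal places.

First find Brewster's angle: tan θ_B = 2.156/1.653 = 1.3043, giving θ_B = 52.52°.
The refracted ray is perpendicular to the reflected ray, so θ_t = 90° − θ_B = 37.48°.

θ_t ≈ 37.48°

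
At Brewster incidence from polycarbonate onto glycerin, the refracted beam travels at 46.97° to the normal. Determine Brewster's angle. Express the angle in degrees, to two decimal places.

Brewster's condition makes the reflected and refracted beams perpendicular: θ_B + θ_t = 90°.
So θ_B = 90° − θ_t = 90° − 46.97° = 43.03°.

θ_B ≈ 43.03°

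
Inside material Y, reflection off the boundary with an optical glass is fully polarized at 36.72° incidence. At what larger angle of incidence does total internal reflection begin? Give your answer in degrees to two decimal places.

tan θ_B = n₂/n₁ = tan 36.72° = 0.7459.
Total internal reflection: sin θ_c = n₂/n₁ = 0.7459.
θ_c = arcsin(0.7459) = 48.24°.

θ_c ≈ 48.24°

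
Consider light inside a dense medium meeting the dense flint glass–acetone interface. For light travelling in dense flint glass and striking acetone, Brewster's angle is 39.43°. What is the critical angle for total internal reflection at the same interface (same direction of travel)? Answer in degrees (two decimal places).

θ_c ≈ 55.31°

n₂/n₁ = tan 39.43° = 0.8223; the critical angle satisfies sin θ_c = n₂/n₁.
θ_c = arcsin(0.8223) = 55.31°.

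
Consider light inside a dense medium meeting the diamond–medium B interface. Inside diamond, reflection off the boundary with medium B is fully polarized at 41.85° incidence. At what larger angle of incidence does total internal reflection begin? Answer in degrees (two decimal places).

From Brewster, n₂/n₁ = tan θ_B = tan 41.85° = 0.8957.
Then sin θ_c = n₂/n₁ = 0.8957, so θ_c = arcsin 0.8957 = 63.60°.

θ_c ≈ 63.60°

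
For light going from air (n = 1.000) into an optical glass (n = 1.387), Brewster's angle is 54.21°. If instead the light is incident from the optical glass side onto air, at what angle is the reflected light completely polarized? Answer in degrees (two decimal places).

θ_B' ≈ 35.79°

tan θ_B' = n₁/n₂ = 1/tan θ_B, so θ_B' = 90° − θ_B.
θ_B' = 90° − 54.21° = 35.79°.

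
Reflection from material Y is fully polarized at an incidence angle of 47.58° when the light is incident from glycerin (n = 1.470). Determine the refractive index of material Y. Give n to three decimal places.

Full polarization of the reflected beam means tan θ_B = n₂/n₁, where n₁ is the incident medium (glycerin).
n₂ = n₁ tan θ_B = 1.470 × tan 47.58° = 1.609.

n ≈ 1.609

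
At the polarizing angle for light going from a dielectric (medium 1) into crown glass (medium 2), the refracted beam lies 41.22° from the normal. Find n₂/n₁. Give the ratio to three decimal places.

n₂/n₁ ≈ 1.141

At Brewster incidence θ_B = 90° − θ_t = 90° − 41.22° = 48.78°.
Then n₂/n₁ = tan θ_B = tan 48.78° = 1.141.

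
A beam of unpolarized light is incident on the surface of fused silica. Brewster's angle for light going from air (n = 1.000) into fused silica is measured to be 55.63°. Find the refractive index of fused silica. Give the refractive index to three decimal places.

n ≈ 1.462

Brewster's law: tan θ_B = n₂/n₁ (light incident in air, refracted into fused silica).
n₂ = n₁ tan θ_B = 1.000 × tan 55.63° = 1.462.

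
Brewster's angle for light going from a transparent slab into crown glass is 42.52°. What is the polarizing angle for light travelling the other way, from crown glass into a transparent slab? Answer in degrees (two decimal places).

Reversing the direction swaps n₁ and n₂, so tan θ_B' = 1/tan θ_B and θ_B' = 90° − θ_B.
Hence θ_B' = 90° − 42.52° = 47.48°.

θ_B' ≈ 47.48°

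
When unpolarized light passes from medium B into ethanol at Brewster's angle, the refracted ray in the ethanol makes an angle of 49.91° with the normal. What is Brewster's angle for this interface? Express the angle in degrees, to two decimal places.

Brewster's condition makes the reflected and refracted beams perpendicular: θ_B + θ_t = 90°.
θ_B = 90° − 49.91° = 40.09°.

θ_B ≈ 40.09°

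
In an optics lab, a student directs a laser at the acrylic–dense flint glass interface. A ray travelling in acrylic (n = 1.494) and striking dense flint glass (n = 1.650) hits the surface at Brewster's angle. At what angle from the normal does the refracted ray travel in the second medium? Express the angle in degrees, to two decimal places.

tan θ_B = n₂/n₁ = 1.650/1.494 = 1.1044, so θ_B = 47.84°.
The refracted ray is perpendicular to the reflected ray, so θ_t = 90° − θ_B = 42.16°.

θ_t ≈ 42.16°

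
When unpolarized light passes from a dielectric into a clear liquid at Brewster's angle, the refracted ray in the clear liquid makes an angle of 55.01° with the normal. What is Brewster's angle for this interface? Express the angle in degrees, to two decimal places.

θ_B ≈ 34.99°

Brewster's condition makes the reflected and refracted beams perpendicular: θ_B + θ_t = 90°.
So θ_B = 90° − θ_t = 90° − 55.01° = 34.99°.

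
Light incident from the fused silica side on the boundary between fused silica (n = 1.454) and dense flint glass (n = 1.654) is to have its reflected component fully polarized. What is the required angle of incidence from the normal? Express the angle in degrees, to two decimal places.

θ_B ≈ 48.68°

At Brewster's angle the reflected and refracted rays are perpendicular, which with Snell's law gives tan θ_B = n₂/n₁.
Here n₂/n₁ = 1.654/1.454 = 1.1376, and Brewster's law gives tan θ_B = n₂/n₁.
θ_B = arctan(1.1376) = 48.68°.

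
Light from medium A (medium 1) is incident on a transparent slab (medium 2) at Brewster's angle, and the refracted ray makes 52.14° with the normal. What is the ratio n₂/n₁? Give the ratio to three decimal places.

At Brewster incidence θ_B = 90° − θ_t = 90° − 52.14° = 37.86°.
Then n₂/n₁ = tan θ_B = tan 37.86° = 0.777.

n₂/n₁ ≈ 0.777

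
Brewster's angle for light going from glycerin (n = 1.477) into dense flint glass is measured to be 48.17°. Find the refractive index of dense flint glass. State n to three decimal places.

n ≈ 1.650

Full polarization of the reflected beam means tan θ_B = n₂/n₁, where n₁ is the incident medium (glycerin).
n₂ = n₁ tan θ_B = 1.477 × tan 48.17° = 1.650.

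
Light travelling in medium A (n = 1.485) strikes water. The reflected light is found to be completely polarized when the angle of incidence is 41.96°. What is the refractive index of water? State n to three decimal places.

Brewster's law: tan θ_B = n₂/n₁ (light incident in medium A, refracted into water).
n₂ = n₁ tan θ_B = 1.485 × tan 41.96° = 1.335.

n ≈ 1.335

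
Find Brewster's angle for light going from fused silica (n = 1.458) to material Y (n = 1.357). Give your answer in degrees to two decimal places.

θ_B ≈ 42.95°

tan θ_B = n₂/n₁ = 1.357/1.458 = 0.9307.
θ_B = arctan(0.9307) = 42.95°.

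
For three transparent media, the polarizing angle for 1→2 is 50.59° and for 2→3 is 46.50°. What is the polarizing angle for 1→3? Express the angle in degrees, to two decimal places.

n₂/n₁ = tan 50.59° = 1.2170 and n₃/n₂ = tan 46.50° = 1.0538.
Multiplying, n₃/n₁ = 1.2170 × 1.0538 = 1.2824, and θ_B(1→3) = arctan 1.2824 = 52.05°.

θ_B ≈ 52.05°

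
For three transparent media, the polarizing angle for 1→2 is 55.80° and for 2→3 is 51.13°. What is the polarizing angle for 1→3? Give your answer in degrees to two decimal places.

θ_B ≈ 61.29°

Each Brewster angle gives a ratio: n₂/n₁ = tan 55.80° = 1.4715, n₃/n₂ = tan 51.13° = 1.2406.
So n₃/n₁ = (n₂/n₁)(n₃/n₂) = 1.4715 × 1.2406 = 1.8255.
θ_B(1→3) = arctan(1.8255) = 61.29°.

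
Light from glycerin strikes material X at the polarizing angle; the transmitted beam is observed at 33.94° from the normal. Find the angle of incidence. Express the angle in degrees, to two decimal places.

θ_B ≈ 56.06°

At Brewster's angle the reflected and refracted rays are perpendicular, so θ_B + θ_t = 90°.
So θ_B = 90° − θ_t = 90° − 33.94° = 56.06°.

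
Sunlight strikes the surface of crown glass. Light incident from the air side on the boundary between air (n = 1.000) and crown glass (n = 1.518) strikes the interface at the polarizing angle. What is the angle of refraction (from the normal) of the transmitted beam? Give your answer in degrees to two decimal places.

tan θ_B = n₂/n₁ = 1.518/1.000 = 1.5180, so θ_B = 56.62°.
The refracted ray is perpendicular to the reflected ray, so θ_t = 90° − θ_B = 33.38°.

θ_t ≈ 33.38°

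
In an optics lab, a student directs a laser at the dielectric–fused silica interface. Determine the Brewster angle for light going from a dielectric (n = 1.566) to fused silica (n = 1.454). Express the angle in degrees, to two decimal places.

Brewster's condition: tan θ_B = n₂/n₁ = 1.454/1.566 = 0.9285.
θ_B = arctan(0.9285) = 42.88°.

θ_B ≈ 42.88°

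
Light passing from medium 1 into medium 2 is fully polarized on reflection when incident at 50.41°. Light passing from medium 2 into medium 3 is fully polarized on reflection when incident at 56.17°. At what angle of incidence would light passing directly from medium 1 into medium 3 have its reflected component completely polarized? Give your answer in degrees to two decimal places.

Each Brewster angle gives a ratio: n₂/n₁ = tan 50.41° = 1.2092, n₃/n₂ = tan 56.17° = 1.4921.
So n₃/n₁ = (n₂/n₁)(n₃/n₂) = 1.2092 × 1.4921 = 1.8043.
θ_B(1→3) = arctan(1.8043) = 61.00°.

θ_B ≈ 61.00°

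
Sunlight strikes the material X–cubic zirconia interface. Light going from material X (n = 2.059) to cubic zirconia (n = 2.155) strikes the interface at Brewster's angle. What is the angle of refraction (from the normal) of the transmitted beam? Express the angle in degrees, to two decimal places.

θ_t ≈ 43.69°

θ_B = arctan(n₂/n₁) = arctan(2.155/2.059) = 46.31°.
At Brewster's angle the reflected and refracted rays are perpendicular, so θ_t = 90° − θ_B = 90° − 46.31° = 43.69°.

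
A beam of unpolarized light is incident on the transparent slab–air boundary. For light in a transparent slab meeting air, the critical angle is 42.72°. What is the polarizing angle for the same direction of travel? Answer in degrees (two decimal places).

θ_B ≈ 34.15°

n₂/n₁ = sin θ_c = sin 42.72° = 0.6784.
tan θ_B equals the same ratio, so θ_B = arctan(0.6784) = 34.15°.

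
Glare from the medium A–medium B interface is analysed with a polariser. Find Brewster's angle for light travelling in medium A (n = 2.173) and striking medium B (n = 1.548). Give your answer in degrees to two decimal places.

θ_B ≈ 35.47°

tan θ_B = n₂/n₁ = 1.548/2.173 = 0.7124.
So θ_B = arctan 0.7124 = 35.47°.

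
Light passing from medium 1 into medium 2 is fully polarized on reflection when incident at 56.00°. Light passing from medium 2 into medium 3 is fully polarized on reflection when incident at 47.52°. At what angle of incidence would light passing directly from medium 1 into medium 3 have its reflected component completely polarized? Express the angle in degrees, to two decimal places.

θ_B ≈ 58.30°

tan θ_B(1→2) = n₂/n₁ = tan 56.00° = 1.4826.
tan θ_B(2→3) = n₃/n₂ = tan 47.52° = 1.0921.
So n₃/n₁ = (n₂/n₁)(n₃/n₂) = 1.4826 × 1.0921 = 1.6191.
θ_B(1→3) = arctan(1.6191) = 58.30°.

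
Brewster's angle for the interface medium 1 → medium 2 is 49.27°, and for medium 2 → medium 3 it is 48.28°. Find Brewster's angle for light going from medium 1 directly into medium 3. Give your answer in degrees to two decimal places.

θ_B ≈ 52.49°

tan θ_B(1→2) = n₂/n₁ = tan 49.27° = 1.1614.
tan θ_B(2→3) = n₃/n₂ = tan 48.28° = 1.1216.
So n₃/n₁ = (n₂/n₁)(n₃/n₂) = 1.1614 × 1.1216 = 1.3026.
θ_B(1→3) = arctan(1.3026) = 52.49°.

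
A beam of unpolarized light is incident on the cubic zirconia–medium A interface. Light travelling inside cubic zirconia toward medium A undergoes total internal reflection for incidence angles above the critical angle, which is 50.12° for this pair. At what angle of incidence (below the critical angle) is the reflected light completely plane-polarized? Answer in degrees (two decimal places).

θ_B ≈ 37.50°

sin θ_c = n₂/n₁, so n₂/n₁ = sin 50.12° = 0.7674.
Brewster: tan θ_B = n₂/n₁ = 0.7674.
θ_B = arctan(0.7674) = 37.50°.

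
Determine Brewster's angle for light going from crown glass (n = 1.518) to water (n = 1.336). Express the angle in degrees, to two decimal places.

θ_B ≈ 41.35°

tan θ_B = n₂/n₁ = 1.336/1.518 = 0.8801.
So θ_B = arctan 0.8801 = 41.35°.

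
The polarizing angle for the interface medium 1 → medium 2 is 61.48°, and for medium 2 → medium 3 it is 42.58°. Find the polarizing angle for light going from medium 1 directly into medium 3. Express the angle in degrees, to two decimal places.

n₂/n₁ = tan 61.48° = 1.8402 and n₃/n₂ = tan 42.58° = 0.9189.
Multiplying, n₃/n₁ = 1.8402 × 0.9189 = 1.6910, and θ_B(1→3) = arctan 1.6910 = 59.40°.

θ_B ≈ 59.40°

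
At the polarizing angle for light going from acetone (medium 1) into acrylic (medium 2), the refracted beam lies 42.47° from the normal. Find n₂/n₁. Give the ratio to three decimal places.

θ_B + θ_t = 90°, so θ_B = 90° − 42.47° = 47.53°.
Then n₂/n₁ = tan θ_B = tan 47.53° = 1.092.

n₂/n₁ ≈ 1.092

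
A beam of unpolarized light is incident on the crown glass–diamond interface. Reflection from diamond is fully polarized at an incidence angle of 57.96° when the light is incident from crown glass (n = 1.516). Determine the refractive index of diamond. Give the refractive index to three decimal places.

n ≈ 2.422

At Brewster's angle, tan θ_B = n₂/n₁ with n₁ on the incident side (crown glass) and n₂ on the transmitted side (diamond).
n₂ = n₁ tan θ_B = 1.516 × tan 57.96° = 2.422.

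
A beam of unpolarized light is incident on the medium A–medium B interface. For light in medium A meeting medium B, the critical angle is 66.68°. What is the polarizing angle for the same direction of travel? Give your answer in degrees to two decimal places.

sin θ_c = n₂/n₁, so n₂/n₁ = sin 66.68° = 0.9183.
Brewster: tan θ_B = n₂/n₁ = 0.9183.
θ_B = arctan(0.9183) = 42.56°.

θ_B ≈ 42.56°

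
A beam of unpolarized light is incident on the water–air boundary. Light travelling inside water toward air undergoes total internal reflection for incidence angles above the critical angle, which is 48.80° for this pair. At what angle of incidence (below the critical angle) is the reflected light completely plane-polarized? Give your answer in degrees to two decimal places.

θ_B ≈ 36.96°

sin θ_c = n₂/n₁, so n₂/n₁ = sin 48.80° = 0.7524.
Brewster: tan θ_B = n₂/n₁ = 0.7524.
θ_B = arctan(0.7524) = 36.96°.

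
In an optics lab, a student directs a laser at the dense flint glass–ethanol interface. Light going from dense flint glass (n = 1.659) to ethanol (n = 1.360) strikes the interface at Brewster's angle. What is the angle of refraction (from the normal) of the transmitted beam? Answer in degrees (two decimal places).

tan θ_B = n₂/n₁ = 1.360/1.659 = 0.8198, so θ_B = 39.34°.
The refracted ray is perpendicular to the reflected ray, so θ_t = 90° − θ_B = 50.66°.

θ_t ≈ 50.66°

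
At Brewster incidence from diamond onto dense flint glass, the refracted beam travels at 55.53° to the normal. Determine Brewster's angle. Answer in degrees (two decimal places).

θ_B ≈ 34.47°

Brewster's condition makes the reflected and refracted beams perpendicular: θ_B + θ_t = 90°.
θ_B = 90° − 55.53° = 34.47°.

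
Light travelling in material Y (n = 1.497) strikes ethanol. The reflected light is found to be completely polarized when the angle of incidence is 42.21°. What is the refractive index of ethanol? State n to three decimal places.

n ≈ 1.358

At the Brewster angle, tan θ_B = n₂/n₁ with n₁ on the incident side (material Y) and n₂ on the transmitted side (ethanol).
n₂ = n₁ tan θ_B = 1.497 × tan 42.21° = 1.358.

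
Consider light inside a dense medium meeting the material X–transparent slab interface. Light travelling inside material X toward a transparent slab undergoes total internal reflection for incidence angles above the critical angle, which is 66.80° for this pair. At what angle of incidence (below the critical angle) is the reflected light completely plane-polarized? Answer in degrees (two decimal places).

sin θ_c = n₂/n₁, so n₂/n₁ = sin 66.80° = 0.9191.
Brewster: tan θ_B = n₂/n₁ = 0.9191.
θ_B = arctan(0.9191) = 42.59°.

θ_B ≈ 42.59°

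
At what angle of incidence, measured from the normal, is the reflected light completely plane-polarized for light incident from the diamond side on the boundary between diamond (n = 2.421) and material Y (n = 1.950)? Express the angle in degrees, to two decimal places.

θ_B ≈ 38.85°

tan θ_B = n₂/n₁ = 1.950/2.421 = 0.8055. Taking the arctangent, θ_B = 38.85°.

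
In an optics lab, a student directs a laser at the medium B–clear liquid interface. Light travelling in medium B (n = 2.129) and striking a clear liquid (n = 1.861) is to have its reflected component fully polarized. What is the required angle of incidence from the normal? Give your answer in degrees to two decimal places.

θ_B ≈ 41.16°

Here n₂/n₁ = 1.861/2.129 = 0.8741, and Brewster's law gives tan θ_B = n₂/n₁. Taking the arctangent, θ_B = 41.16°.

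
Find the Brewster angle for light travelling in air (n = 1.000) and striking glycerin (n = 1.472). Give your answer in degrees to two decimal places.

θ_B ≈ 55.81°

tan θ_B = n₂/n₁ = 1.472/1.000 = 1.4720. Taking the arctangent, θ_B = 55.81°.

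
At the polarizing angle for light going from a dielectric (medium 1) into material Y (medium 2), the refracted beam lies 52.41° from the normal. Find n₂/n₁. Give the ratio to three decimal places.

θ_B + θ_t = 90°, so θ_B = 90° − 52.41° = 37.59°.
Then n₂/n₁ = tan θ_B = tan 37.59° = 0.770.

n₂/n₁ ≈ 0.770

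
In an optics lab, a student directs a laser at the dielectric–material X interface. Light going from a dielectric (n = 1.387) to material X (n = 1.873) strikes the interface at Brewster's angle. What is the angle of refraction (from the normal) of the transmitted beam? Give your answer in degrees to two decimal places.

tan θ_B = n₂/n₁ = 1.873/1.387 = 1.3504, so θ_B = 53.48°.
Since θ_B + θ_t = 90° at Brewster incidence, θ_t = 90° − 53.48° = 36.52°.

θ_t ≈ 36.52°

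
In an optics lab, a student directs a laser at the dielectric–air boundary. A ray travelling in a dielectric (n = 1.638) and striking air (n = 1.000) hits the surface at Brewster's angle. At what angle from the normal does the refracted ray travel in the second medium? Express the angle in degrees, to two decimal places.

θ_t ≈ 58.60°

First find Brewster's angle: tan θ_B = 1.000/1.638 = 0.6105, giving θ_B = 31.40°.
Since θ_B + θ_t = 90° at Brewster incidence, θ_t = 90° − 31.40° = 58.60°.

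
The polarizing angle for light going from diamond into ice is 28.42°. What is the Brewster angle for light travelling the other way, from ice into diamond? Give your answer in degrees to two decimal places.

θ_B' ≈ 61.58°

Reversing the direction swaps n₁ and n₂, so tan θ_B' = 1/tan θ_B and θ_B' = 90° − θ_B.
Hence θ_B' = 90° − 28.42° = 61.58°.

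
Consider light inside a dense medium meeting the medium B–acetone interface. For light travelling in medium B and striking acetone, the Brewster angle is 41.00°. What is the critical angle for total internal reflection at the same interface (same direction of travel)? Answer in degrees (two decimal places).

θ_c ≈ 60.38°

From Brewster, n₂/n₁ = tan θ_B = tan 41.00° = 0.8693.
Then sin θ_c = n₂/n₁ = 0.8693, so θ_c = arcsin 0.8693 = 60.38°.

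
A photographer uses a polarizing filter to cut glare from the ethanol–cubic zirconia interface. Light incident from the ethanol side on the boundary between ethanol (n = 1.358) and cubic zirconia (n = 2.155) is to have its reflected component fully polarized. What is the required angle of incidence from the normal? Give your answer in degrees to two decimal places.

θ_B ≈ 57.78°

Here n₂/n₁ = 2.155/1.358 = 1.5869, and Brewster's law gives tan θ_B = n₂/n₁. Taking the arctangent, θ_B = 57.78°.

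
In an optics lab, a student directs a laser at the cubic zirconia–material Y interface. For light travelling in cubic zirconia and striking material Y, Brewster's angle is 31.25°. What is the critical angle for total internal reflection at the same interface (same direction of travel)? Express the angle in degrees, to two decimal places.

θ_c ≈ 37.36°

tan θ_B = n₂/n₁ = tan 31.25° = 0.6068.
Total internal reflection: sin θ_c = n₂/n₁ = 0.6068.
θ_c = arcsin(0.6068) = 37.36°.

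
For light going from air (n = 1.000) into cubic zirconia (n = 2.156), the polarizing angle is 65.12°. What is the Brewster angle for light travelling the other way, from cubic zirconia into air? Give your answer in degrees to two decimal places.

Reversing the direction swaps n₁ and n₂, so tan θ_B' = 1/tan θ_B and θ_B' = 90° − θ_B.
Hence θ_B' = 90° − 65.12° = 24.88°.

θ_B' ≈ 24.88°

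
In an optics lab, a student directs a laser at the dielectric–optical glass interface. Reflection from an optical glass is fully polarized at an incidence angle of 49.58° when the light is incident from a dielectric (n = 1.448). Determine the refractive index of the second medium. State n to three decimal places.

n ≈ 1.700

Full polarization of the reflected beam means tan θ_B = n₂/n₁, where n₁ is the incident medium (a dielectric).
n₂ = n₁ tan θ_B = 1.448 × tan 49.58° = 1.700.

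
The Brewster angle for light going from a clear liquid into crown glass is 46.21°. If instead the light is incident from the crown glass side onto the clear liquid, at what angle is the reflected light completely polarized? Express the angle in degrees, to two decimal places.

Reversing the direction swaps n₁ and n₂, so tan θ_B' = 1/tan θ_B and θ_B' = 90° − θ_B.
Hence θ_B' = 90° − 46.21° = 43.79°.

θ_B' ≈ 43.79°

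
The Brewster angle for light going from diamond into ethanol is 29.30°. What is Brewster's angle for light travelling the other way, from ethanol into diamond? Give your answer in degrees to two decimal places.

The two Brewster angles are complementary: θ_B' = 90° − θ_B = 90° − 29.30° = 60.70°.

θ_B' ≈ 60.70°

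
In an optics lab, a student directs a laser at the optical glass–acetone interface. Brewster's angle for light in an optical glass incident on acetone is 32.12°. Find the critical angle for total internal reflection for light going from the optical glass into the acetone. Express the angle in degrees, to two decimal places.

tan θ_B = n₂/n₁ = tan 32.12° = 0.6278.
Total internal reflection: sin θ_c = n₂/n₁ = 0.6278.
θ_c = arcsin(0.6278) = 38.89°.

θ_c ≈ 38.89°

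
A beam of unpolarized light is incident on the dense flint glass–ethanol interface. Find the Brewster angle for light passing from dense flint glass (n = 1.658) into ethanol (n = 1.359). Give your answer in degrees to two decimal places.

θ_B ≈ 39.34°

The reflected p-component vanishes when tan θ_B = n₂/n₁.
Here n₂/n₁ = 1.359/1.658 = 0.8197, and Brewster's law gives tan θ_B = n₂/n₁.
So θ_B = arctan 0.8197 = 39.34°.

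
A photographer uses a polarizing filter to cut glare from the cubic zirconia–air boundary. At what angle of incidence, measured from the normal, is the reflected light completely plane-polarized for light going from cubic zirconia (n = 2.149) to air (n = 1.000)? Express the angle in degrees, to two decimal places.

θ_B ≈ 24.95°

Here n₂/n₁ = 1.000/2.149 = 0.4653, and Brewster's law gives tan θ_B = n₂/n₁. Taking the arctangent, θ_B = 24.95°.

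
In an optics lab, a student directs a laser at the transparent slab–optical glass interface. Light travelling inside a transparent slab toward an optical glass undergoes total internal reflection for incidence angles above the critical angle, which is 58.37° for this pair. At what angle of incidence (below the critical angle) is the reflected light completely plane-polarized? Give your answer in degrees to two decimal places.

θ_B ≈ 40.41°

n₂/n₁ = sin θ_c = sin 58.37° = 0.8515.
tan θ_B equals the same ratio, so θ_B = arctan(0.8515) = 40.41°.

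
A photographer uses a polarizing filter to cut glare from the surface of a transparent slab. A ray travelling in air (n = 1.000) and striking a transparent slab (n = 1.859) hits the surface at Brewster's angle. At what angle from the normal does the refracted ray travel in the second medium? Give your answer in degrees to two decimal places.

θ_t ≈ 28.28°

θ_B = arctan(n₂/n₁) = arctan(1.859/1.000) = 61.72°.
Since θ_B + θ_t = 90° at Brewster incidence, θ_t = 90° − 61.72° = 28.28°.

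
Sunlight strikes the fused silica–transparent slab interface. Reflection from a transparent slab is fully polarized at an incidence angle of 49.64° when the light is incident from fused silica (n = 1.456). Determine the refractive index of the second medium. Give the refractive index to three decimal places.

n ≈ 1.713

At Brewster's angle, tan θ_B = n₂/n₁ with n₁ on the incident side (fused silica) and n₂ on the transmitted side (a transparent slab).
n₂ = n₁ tan θ_B = 1.456 × tan 49.64° = 1.713.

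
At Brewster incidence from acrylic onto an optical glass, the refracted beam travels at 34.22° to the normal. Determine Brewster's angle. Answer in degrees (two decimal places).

θ_B ≈ 55.78°

At Brewster's angle the reflected and refracted rays are perpendicular, so θ_B + θ_t = 90°.
So θ_B = 90° − θ_t = 90° − 34.22° = 55.78°.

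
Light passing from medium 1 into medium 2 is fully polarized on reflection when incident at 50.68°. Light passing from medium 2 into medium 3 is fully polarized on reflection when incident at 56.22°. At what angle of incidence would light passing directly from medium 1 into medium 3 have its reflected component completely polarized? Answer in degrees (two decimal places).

θ_B ≈ 61.28°

Each Brewster angle gives a ratio: n₂/n₁ = tan 50.68° = 1.2209, n₃/n₂ = tan 56.22° = 1.4949.
n₃/n₁ = 1.8251. Then tan θ_B(1→3) = n₃/n₁, so θ_B(1→3) = arctan(1.8251) = 61.28°.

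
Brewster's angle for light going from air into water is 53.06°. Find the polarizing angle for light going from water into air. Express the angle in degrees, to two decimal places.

The two Brewster angles are complementary: θ_B' = 90° − θ_B = 90° − 53.06° = 36.94°.

θ_B' ≈ 36.94°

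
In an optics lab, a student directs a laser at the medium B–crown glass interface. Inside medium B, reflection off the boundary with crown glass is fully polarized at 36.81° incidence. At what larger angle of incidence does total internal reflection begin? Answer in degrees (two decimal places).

n₂/n₁ = tan 36.81° = 0.7484; the critical angle satisfies sin θ_c = n₂/n₁.
θ_c = arcsin(0.7484) = 48.45°.

θ_c ≈ 48.45°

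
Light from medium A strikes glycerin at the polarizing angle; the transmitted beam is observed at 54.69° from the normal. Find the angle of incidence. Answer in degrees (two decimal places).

θ_B ≈ 35.31°

Brewster's condition makes the reflected and refracted beams perpendicular: θ_B + θ_t = 90°.
θ_B = 90° − 54.69° = 35.31°.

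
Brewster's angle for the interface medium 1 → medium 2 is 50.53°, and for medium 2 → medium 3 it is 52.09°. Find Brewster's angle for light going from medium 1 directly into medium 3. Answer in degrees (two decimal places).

θ_B ≈ 57.33°

tan θ_B(1→2) = n₂/n₁ = tan 50.53° = 1.2144.
tan θ_B(2→3) = n₃/n₂ = tan 52.09° = 1.2841.
So n₃/n₁ = (n₂/n₁)(n₃/n₂) = 1.2144 × 1.2841 = 1.5594.
θ_B(1→3) = arctan(1.5594) = 57.33°.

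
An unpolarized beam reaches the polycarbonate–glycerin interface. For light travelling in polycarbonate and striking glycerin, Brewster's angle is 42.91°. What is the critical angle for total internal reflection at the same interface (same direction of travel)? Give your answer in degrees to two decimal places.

n₂/n₁ = tan 42.91° = 0.9296; the critical angle satisfies sin θ_c = n₂/n₁.
θ_c = arcsin(0.9296) = 68.37°.

θ_c ≈ 68.37°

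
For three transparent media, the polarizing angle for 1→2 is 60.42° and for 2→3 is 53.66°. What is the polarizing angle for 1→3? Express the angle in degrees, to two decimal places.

tan θ_B(1→2) = n₂/n₁ = tan 60.42° = 1.7617.
tan θ_B(2→3) = n₃/n₂ = tan 53.66° = 1.3593.
So n₃/n₁ = (n₂/n₁)(n₃/n₂) = 1.7617 × 1.3593 = 2.3948.
θ_B(1→3) = arctan(2.3948) = 67.34°.

θ_B ≈ 67.34°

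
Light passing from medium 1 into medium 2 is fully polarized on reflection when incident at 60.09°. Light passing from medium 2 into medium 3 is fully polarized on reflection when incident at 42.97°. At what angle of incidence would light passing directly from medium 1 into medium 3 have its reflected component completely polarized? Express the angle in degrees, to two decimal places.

θ_B ≈ 58.30°

tan θ_B(1→2) = n₂/n₁ = tan 60.09° = 1.7384.
tan θ_B(2→3) = n₃/n₂ = tan 42.97° = 0.9315.
So n₃/n₁ = (n₂/n₁)(n₃/n₂) = 1.7384 × 0.9315 = 1.6193.
θ_B(1→3) = arctan(1.6193) = 58.30°.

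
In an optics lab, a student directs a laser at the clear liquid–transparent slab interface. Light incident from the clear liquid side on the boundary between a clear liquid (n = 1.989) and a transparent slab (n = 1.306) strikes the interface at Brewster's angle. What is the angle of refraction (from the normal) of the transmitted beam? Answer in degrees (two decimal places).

θ_t ≈ 56.71°

First find Brewster's angle: tan θ_B = 1.306/1.989 = 0.6566, giving θ_B = 33.29°.
At Brewster's angle the reflected and refracted rays are perpendicular, so θ_t = 90° − θ_B = 90° − 33.29° = 56.71°.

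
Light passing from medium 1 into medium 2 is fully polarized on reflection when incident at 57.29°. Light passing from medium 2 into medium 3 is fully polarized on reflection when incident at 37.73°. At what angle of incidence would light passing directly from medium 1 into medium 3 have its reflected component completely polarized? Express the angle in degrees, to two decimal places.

θ_B ≈ 50.31°

tan θ_B(1→2) = n₂/n₁ = tan 57.29° = 1.5571.
tan θ_B(2→3) = n₃/n₂ = tan 37.73° = 0.7737.
n₃/n₁ = 1.2047. Then tan θ_B(1→3) = n₃/n₁, so θ_B(1→3) = arctan(1.2047) = 50.31°.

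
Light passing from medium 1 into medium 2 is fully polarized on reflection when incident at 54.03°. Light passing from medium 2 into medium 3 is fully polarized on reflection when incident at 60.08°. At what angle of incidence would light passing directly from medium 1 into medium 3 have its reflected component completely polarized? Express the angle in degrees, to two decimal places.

θ_B ≈ 67.33°

n₂/n₁ = tan 54.03° = 1.3779 and n₃/n₂ = tan 60.08° = 1.7376.
n₃/n₁ = 2.3943. Then tan θ_B(1→3) = n₃/n₁, so θ_B(1→3) = arctan(2.3943) = 67.33°.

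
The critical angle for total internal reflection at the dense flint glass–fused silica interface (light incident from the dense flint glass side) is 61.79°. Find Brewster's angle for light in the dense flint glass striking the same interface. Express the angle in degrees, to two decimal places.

n₂/n₁ = sin θ_c = sin 61.79° = 0.8812.
tan θ_B equals the same ratio, so θ_B = arctan(0.8812) = 41.39°.

θ_B ≈ 41.39°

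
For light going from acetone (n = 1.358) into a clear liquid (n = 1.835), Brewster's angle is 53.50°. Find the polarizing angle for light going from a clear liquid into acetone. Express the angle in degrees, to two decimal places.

θ_B' ≈ 36.50°

Reversing the direction swaps n₁ and n₂, so tan θ_B' = 1/tan θ_B and θ_B' = 90° − θ_B.
Hence θ_B' = 90° − 53.50° = 36.50°.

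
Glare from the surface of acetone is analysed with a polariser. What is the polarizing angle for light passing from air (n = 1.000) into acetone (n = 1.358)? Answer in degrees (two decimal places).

Brewster's condition: tan θ_B = n₂/n₁ = 1.358/1.000 = 1.3580.
So θ_B = arctan 1.3580 = 53.63°.

θ_B ≈ 53.63°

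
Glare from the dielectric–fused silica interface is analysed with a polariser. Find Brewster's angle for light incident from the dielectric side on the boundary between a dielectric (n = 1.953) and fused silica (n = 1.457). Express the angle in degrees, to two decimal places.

θ_B ≈ 36.72°

The reflected p-component vanishes when tan θ_B = n₂/n₁.
Here n₂/n₁ = 1.457/1.953 = 0.7460, and Brewster's law gives tan θ_B = n₂/n₁. Taking the arctangent, θ_B = 36.72°.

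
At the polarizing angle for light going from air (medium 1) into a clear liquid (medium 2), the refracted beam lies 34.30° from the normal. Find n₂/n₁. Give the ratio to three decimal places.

n₂/n₁ ≈ 1.466

At Brewster incidence θ_B = 90° − θ_t = 90° − 34.30° = 55.70°.
tan θ_B = n₂/n₁, so n₂/n₁ = tan 55.70° = 1.466.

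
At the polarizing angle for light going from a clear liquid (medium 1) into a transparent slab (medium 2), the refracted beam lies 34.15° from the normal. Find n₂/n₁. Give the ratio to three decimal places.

At Brewster incidence θ_B = 90° − θ_t = 90° − 34.15° = 55.85°.
tan θ_B = n₂/n₁, so n₂/n₁ = tan 55.85° = 1.474.

n₂/n₁ ≈ 1.474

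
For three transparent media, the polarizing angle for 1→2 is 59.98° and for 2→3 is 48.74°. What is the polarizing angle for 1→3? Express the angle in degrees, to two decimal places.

Each Brewster angle gives a ratio: n₂/n₁ = tan 59.98° = 1.7307, n₃/n₂ = tan 48.74° = 1.1399.
n₃/n₁ = 1.9727. Then tan θ_B(1→3) = n₃/n₁, so θ_B(1→3) = arctan(1.9727) = 63.12°.

θ_B ≈ 63.12°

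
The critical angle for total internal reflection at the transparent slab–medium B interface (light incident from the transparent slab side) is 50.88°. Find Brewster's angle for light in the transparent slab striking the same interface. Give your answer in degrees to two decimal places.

θ_B ≈ 37.81°

sin θ_c = n₂/n₁, so n₂/n₁ = sin 50.88° = 0.7758.
Brewster: tan θ_B = n₂/n₁ = 0.7758.
θ_B = arctan(0.7758) = 37.81°.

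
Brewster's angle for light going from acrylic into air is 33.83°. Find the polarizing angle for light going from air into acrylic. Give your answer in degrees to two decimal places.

θ_B' ≈ 56.17°

tan θ_B' = n₁/n₂ = 1/tan θ_B, so θ_B' = 90° − θ_B.
θ_B' = 90° − 33.83° = 56.17°.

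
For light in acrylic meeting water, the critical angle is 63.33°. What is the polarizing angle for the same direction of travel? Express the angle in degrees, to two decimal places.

n₂/n₁ = sin θ_c = sin 63.33° = 0.8936.
tan θ_B equals the same ratio, so θ_B = arctan(0.8936) = 41.78°.

θ_B ≈ 41.78°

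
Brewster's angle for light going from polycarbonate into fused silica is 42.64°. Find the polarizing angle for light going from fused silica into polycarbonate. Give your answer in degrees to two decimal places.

θ_B' ≈ 47.36°

The two Brewster angles are complementary: θ_B' = 90° − θ_B = 90° − 42.64° = 47.36°.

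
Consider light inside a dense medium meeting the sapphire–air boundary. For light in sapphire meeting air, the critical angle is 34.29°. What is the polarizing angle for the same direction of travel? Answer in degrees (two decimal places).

n₂/n₁ = sin θ_c = sin 34.29° = 0.5634.
tan θ_B equals the same ratio, so θ_B = arctan(0.5634) = 29.40°.

θ_B ≈ 29.40°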